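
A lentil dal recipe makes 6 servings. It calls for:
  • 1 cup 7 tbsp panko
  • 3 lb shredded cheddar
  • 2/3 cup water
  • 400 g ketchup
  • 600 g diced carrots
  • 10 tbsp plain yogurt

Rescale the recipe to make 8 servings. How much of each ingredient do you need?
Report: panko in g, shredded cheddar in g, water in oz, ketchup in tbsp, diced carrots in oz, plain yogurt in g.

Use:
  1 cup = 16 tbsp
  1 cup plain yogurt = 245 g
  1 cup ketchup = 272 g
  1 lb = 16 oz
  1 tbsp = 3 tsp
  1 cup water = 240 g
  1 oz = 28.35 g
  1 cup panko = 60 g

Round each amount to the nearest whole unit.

Scaling factor: 8/6 = 4/3.
panko: (1 cup + 7 tbsp = 1.4375 cup) × 4/3 × 60 g/cup = 115 g
shredded cheddar: 3 lb × 4/3 × 16 oz/lb × 28.35 g/oz ≈ 1814 g
water: 2/3 cup × 4/3 × 240 g/cup ÷ 28.35 g/oz ≈ 8 oz
ketchup: 400 g × 4/3 ÷ 272 g/cup × 16 tbsp/cup ≈ 31 tbsp
diced carrots: 600 g × 4/3 ÷ 28.35 g/oz ≈ 28 oz
plain yogurt: 10 tbsp × 4/3 ÷ 16 tbsp/cup × 245 g/cup ≈ 204 g

panko: 115 g; shredded cheddar: 1814 g; water: 8 oz; ketchup: 31 tbsp; diced carrots: 28 oz; plain yogurt: 204 g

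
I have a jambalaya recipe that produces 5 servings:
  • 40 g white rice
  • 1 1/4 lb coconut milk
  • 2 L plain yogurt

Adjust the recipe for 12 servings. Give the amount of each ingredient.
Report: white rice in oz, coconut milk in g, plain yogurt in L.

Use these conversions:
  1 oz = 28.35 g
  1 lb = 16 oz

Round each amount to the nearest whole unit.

Scaling factor: 12/5 = 2.4.
white rice: 40 g × 12/5 ÷ 28.35 g/oz ≈ 3 oz
coconut milk: 1.25 lb × 12/5 × 16 oz/lb × 28.35 g/oz ≈ 1361 g
plain yogurt: 2 L × 12/5 ≈ 5 L

white rice: 3 oz; coconut milk: 1361 g; plain yogurt: 5 L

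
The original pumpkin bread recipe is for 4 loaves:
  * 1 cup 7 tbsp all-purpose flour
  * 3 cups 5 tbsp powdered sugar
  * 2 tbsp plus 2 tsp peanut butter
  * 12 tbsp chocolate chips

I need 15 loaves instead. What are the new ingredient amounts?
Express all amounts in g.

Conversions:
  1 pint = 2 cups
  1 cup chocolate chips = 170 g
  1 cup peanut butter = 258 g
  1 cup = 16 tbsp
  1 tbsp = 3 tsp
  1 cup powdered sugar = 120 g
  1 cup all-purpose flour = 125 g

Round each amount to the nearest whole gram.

all-purpose flour: 674 g; powdered sugar: 1491 g; peanut butter: 161 g; chocolate chips: 478 g

Scaling factor: 15/4 = 3.75.
all-purpose flour: (1 cup + 7 tbsp = 1.4375 cup) × 15/4 × 125 g/cup ≈ 674 g
powdered sugar: (3 cup + 5 tbsp = 3.3125 cup) × 15/4 × 120 g/cup ≈ 1491 g
peanut butter: (2 tbsp + 2 tsp = 8/3 tbsp) × 15/4 ÷ 16 tbsp/cup × 258 g/cup ≈ 161 g
chocolate chips: 12 tbsp × 15/4 ÷ 16 tbsp/cup × 170 g/cup ≈ 478 g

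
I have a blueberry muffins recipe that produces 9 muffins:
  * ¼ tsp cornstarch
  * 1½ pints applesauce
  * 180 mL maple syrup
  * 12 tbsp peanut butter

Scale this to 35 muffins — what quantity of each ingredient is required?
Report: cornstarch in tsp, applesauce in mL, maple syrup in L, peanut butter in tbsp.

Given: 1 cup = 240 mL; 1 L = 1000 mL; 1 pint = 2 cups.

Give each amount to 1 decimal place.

cornstarch: 1.0 tsp; applesauce: 2800.0 mL; maple syrup: 0.7 L; peanut butter: 46.7 tbsp

Scaling factor: 35/9.
cornstarch: 0.25 tsp × 35/9 ≈ 1.0 tsp
applesauce: 1.5 pint × 35/9 × 2 cup/pint × 240 mL/cup = 2800.0 mL
maple syrup: 180 mL × 35/9 ÷ 1000 mL/L = 0.7 L
peanut butter: 12 tbsp × 35/9 ≈ 46.7 tbsp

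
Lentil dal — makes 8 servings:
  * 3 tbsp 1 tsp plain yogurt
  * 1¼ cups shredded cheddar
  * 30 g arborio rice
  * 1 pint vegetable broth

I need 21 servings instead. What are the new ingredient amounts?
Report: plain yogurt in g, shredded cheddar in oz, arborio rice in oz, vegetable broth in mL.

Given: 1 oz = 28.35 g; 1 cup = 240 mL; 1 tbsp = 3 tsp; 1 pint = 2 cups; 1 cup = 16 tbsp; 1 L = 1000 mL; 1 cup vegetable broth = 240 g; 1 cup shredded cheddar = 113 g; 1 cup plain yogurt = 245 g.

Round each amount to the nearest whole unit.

Scaling factor: 21/8 = 2.625.
plain yogurt: (3 tbsp + 1 tsp = 10/3 tbsp) × 21/8 ÷ 16 tbsp/cup × 245 g/cup ≈ 134 g
shredded cheddar: 1.25 cup × 21/8 × 113 g/cup ÷ 28.35 g/oz ≈ 13 oz
arborio rice: 30 g × 21/8 ÷ 28.35 g/oz ≈ 3 oz
vegetable broth: 1 pint × 21/8 × 2 cup/pint × 240 mL/cup = 1260 mL

plain yogurt: 134 g; shredded cheddar: 13 oz; arborio rice: 3 oz; vegetable broth: 1260 mL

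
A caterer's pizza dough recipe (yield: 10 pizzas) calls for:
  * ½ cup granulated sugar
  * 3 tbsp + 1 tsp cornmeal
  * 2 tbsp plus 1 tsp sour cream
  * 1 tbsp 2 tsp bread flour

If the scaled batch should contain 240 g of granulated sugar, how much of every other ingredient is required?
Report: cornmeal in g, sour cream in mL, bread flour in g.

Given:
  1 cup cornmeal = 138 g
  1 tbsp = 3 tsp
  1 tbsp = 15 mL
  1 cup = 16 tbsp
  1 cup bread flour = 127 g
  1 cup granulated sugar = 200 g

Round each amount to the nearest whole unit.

The original recipe has 100 g of granulated sugar, so the scaling factor is 240 ÷ 100 = 12/5 = 2.4.
cornmeal: (3 tbsp + 1 tsp = 10/3 tbsp) × 12/5 ÷ 16 tbsp/cup × 138 g/cup = 69 g
sour cream: (2 tbsp + 1 tsp = 7/3 tbsp) × 12/5 × 15 mL/tbsp = 84 mL
bread flour: (1 tbsp + 2 tsp = 5/3 tbsp) × 12/5 ÷ 16 tbsp/cup × 127 g/cup ≈ 32 g

cornmeal: 69 g; sour cream: 84 mL; bread flour: 32 g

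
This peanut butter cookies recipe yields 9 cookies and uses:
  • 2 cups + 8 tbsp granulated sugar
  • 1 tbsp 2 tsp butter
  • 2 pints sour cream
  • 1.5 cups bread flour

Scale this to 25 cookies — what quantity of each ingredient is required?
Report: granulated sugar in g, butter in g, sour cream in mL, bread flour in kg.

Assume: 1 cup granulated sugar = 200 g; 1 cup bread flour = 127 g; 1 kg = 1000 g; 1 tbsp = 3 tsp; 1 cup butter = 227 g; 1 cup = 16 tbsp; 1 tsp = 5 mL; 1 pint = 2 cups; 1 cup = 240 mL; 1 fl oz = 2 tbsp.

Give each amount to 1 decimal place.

Scaling factor: 25/9.
granulated sugar: (2 cup + 8 tbsp = 2.5 cup) × 25/9 × 200 g/cup ≈ 1388.9 g
butter: (1 tbsp + 2 tsp = 5/3 tbsp) × 25/9 ÷ 16 tbsp/cup × 227 g/cup ≈ 65.7 g
sour cream: 2 pint × 25/9 × 2 cup/pint × 240 mL/cup ≈ 2666.7 mL
bread flour: 1.5 cup × 25/9 × 127 g/cup ÷ 1000 g/kg ≈ 0.5 kg

granulated sugar: 1388.9 g; butter: 65.7 g; sour cream: 2666.7 mL; bread flour: 0.5 kg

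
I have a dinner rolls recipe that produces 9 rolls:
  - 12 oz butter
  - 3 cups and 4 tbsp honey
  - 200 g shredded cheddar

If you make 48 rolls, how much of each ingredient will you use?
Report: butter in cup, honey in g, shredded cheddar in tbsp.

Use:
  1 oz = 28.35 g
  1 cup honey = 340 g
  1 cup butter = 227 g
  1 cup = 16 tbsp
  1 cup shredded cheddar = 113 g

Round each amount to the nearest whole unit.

Scaling factor: 48/9 = 16/3.
butter: 12 oz × 16/3 × 28.35 g/oz ÷ 227 g/cup ≈ 8 cup
honey: (3 cup + 4 tbsp = 3.25 cup) × 16/3 × 340 g/cup ≈ 5893 g
shredded cheddar: 200 g × 16/3 ÷ 113 g/cup × 16 tbsp/cup ≈ 151 tbsp

butter: 8 cup; honey: 5893 g; shredded cheddar: 151 tbsp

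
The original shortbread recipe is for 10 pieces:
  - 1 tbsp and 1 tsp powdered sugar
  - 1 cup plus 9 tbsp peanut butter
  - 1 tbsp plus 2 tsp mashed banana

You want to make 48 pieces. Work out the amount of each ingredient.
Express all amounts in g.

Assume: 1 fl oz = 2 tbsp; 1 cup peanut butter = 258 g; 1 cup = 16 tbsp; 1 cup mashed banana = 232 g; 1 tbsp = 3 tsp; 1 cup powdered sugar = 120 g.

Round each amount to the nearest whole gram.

Scaling factor: 48/10 = 24/5 = 4.8.
powdered sugar: (1 tbsp + 1 tsp = 4/3 tbsp) × 24/5 ÷ 16 tbsp/cup × 120 g/cup = 48 g
peanut butter: (1 cup + 9 tbsp = 1.5625 cup) × 24/5 × 258 g/cup = 1935 g
mashed banana: (1 tbsp + 2 tsp = 5/3 tbsp) × 24/5 ÷ 16 tbsp/cup × 232 g/cup = 116 g

powdered sugar: 48 g; peanut butter: 1935 g; mashed banana: 116 g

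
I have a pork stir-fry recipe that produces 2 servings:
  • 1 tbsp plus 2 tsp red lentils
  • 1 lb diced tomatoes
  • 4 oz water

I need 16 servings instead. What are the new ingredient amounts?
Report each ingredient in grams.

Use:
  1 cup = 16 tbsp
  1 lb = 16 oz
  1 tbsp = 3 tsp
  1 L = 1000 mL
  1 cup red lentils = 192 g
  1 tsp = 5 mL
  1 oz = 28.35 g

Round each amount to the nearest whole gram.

red lentils: 160 g; diced tomatoes: 3629 g; water: 907 g

Scaling factor: 16/2 = 8.
red lentils: (1 tbsp + 2 tsp = 5/3 tbsp) × 8 ÷ 16 tbsp/cup × 192 g/cup = 160 g
diced tomatoes: 1 lb × 8 × 16 oz/lb × 28.35 g/oz ≈ 3629 g
water: 4 oz × 8 × 28.35 g/oz ≈ 907 g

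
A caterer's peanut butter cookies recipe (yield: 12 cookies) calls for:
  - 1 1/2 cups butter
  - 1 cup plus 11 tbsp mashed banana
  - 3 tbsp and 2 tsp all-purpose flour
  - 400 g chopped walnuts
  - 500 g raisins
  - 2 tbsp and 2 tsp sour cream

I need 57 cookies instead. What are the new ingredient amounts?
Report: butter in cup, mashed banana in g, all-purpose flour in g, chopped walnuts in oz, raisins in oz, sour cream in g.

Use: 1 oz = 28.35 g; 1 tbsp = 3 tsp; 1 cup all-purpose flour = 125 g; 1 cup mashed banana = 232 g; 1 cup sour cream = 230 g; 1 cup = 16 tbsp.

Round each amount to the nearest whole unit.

butter: 7 cup; mashed banana: 1860 g; all-purpose flour: 136 g; chopped walnuts: 67 oz; raisins: 84 oz; sour cream: 182 g

Scaling factor: 57/12 = 19/4 = 4.75.
butter: 1.5 cup × 19/4 ≈ 7 cup
mashed banana: (1 cup + 11 tbsp = 1.6875 cup) × 19/4 × 232 g/cup ≈ 1860 g
all-purpose flour: (3 tbsp + 2 tsp = 11/3 tbsp) × 19/4 ÷ 16 tbsp/cup × 125 g/cup ≈ 136 g
chopped walnuts: 400 g × 19/4 ÷ 28.35 g/oz ≈ 67 oz
raisins: 500 g × 19/4 ÷ 28.35 g/oz ≈ 84 oz
sour cream: (2 tbsp + 2 tsp = 8/3 tbsp) × 19/4 ÷ 16 tbsp/cup × 230 g/cup ≈ 182 g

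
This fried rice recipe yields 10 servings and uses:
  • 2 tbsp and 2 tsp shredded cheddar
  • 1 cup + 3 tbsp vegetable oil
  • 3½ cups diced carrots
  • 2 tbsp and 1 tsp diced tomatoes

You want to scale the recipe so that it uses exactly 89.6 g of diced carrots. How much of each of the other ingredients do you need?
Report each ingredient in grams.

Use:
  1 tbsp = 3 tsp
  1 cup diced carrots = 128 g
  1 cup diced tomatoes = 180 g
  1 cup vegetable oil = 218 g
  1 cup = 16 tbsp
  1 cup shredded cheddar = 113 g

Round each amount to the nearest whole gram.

shredded cheddar: 4 g; vegetable oil: 52 g; diced tomatoes: 5 g

The original recipe has 448 g of diced carrots, so the scaling factor is 89.6 ÷ 448 = 1/5 = 0.2.
shredded cheddar: (2 tbsp + 2 tsp = 8/3 tbsp) × 1/5 ÷ 16 tbsp/cup × 113 g/cup ≈ 4 g
vegetable oil: (1 cup + 3 tbsp = 1.1875 cup) × 1/5 × 218 g/cup ≈ 52 g
diced tomatoes: (2 tbsp + 1 tsp = 7/3 tbsp) × 1/5 ÷ 16 tbsp/cup × 180 g/cup ≈ 5 g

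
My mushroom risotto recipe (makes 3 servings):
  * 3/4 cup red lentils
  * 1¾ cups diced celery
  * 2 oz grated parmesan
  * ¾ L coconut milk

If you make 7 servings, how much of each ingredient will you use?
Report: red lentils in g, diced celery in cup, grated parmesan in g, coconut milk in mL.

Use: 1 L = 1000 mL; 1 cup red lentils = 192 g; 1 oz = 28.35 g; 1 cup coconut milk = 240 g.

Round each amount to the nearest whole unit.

Scaling factor: 7/3.
red lentils: 0.75 cup × 7/3 × 192 g/cup = 336 g
diced celery: 1.75 cup × 7/3 ≈ 4 cup
grated parmesan: 2 oz × 7/3 × 28.35 g/oz ≈ 132 g
coconut milk: 0.75 L × 7/3 × 1000 mL/L = 1750 mL

red lentils: 336 g; diced celery: 4 cup; grated parmesan: 132 g; coconut milk: 1750 mL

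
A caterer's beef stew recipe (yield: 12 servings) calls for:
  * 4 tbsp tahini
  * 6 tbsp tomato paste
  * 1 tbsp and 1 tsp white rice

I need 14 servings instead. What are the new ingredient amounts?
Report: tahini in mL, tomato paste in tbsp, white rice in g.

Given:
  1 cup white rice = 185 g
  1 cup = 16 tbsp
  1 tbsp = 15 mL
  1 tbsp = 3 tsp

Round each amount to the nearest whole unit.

tahini: 70 mL; tomato paste: 7 tbsp; white rice: 18 g

Scaling factor: 14/12 = 7/6.
tahini: 4 tbsp × 7/6 × 15 mL/tbsp = 70 mL
tomato paste: 6 tbsp × 7/6 = 7 tbsp
white rice: (1 tbsp + 1 tsp = 4/3 tbsp) × 7/6 ÷ 16 tbsp/cup × 185 g/cup ≈ 18 g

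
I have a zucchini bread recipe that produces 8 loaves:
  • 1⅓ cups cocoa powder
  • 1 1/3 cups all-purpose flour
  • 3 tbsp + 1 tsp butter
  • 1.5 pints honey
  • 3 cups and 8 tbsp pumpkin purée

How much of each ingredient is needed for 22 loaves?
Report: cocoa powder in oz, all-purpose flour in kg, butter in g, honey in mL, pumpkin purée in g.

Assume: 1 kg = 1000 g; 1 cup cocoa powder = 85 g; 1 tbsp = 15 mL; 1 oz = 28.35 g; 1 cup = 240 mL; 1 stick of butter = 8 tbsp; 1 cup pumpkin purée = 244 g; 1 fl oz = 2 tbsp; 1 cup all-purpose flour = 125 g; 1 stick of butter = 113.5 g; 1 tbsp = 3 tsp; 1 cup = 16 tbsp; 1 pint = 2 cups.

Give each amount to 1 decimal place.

Scaling factor: 22/8 = 11/4 = 2.75.
cocoa powder: 4/3 cup × 11/4 × 85 g/cup ÷ 28.35 g/oz ≈ 11.0 oz
all-purpose flour: 4/3 cup × 11/4 × 125 g/cup ÷ 1000 g/kg ≈ 0.5 kg
butter: (3 tbsp + 1 tsp = 10/3 tbsp) × 11/4 ÷ 8 tbsp/stick × 113.5 g/stick ≈ 130.1 g
honey: 1.5 pint × 11/4 × 2 cup/pint × 240 mL/cup = 1980.0 mL
pumpkin purée: (3 cup + 8 tbsp = 3.5 cup) × 11/4 × 244 g/cup = 2348.5 g

cocoa powder: 11.0 oz; all-purpose flour: 0.5 kg; butter: 130.1 g; honey: 1980.0 mL; pumpkin purée: 2348.5 g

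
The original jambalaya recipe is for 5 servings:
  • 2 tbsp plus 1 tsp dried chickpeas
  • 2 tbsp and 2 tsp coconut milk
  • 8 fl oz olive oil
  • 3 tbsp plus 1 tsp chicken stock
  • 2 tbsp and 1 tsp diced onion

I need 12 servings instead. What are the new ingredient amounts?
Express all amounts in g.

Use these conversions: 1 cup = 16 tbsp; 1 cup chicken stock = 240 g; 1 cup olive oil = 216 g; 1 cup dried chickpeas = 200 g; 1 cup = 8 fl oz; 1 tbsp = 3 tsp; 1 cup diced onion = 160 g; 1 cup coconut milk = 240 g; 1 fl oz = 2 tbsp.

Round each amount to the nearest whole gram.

dried chickpeas: 70 g; coconut milk: 96 g; olive oil: 518 g; chicken stock: 120 g; diced onion: 56 g

Scaling factor: 12/5 = 2.4.
dried chickpeas: (2 tbsp + 1 tsp = 7/3 tbsp) × 12/5 ÷ 16 tbsp/cup × 200 g/cup = 70 g
coconut milk: (2 tbsp + 2 tsp = 8/3 tbsp) × 12/5 ÷ 16 tbsp/cup × 240 g/cup = 96 g
olive oil: 8 fl oz × 12/5 ÷ 8 fl oz/cup × 216 g/cup ≈ 518 g
chicken stock: (3 tbsp + 1 tsp = 10/3 tbsp) × 12/5 ÷ 16 tbsp/cup × 240 g/cup = 120 g
diced onion: (2 tbsp + 1 tsp = 7/3 tbsp) × 12/5 ÷ 16 tbsp/cup × 160 g/cup = 56 g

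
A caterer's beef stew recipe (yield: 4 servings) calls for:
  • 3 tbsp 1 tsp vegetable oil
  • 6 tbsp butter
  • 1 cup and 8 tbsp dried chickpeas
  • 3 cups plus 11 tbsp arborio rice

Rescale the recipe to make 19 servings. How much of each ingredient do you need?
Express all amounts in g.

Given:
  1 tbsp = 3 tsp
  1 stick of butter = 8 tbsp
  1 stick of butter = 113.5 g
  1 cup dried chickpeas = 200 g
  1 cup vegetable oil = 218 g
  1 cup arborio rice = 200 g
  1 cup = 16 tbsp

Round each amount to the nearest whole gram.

Scaling factor: 19/4 = 4.75.
vegetable oil: (3 tbsp + 1 tsp = 10/3 tbsp) × 19/4 ÷ 16 tbsp/cup × 218 g/cup ≈ 216 g
butter: 6 tbsp × 19/4 ÷ 8 tbsp/stick × 113.5 g/stick ≈ 404 g
dried chickpeas: (1 cup + 8 tbsp = 1.5 cup) × 19/4 × 200 g/cup = 1425 g
arborio rice: (3 cup + 11 tbsp = 3.6875 cup) × 19/4 × 200 g/cup ≈ 3503 g

vegetable oil: 216 g; butter: 404 g; dried chickpeas: 1425 g; arborio rice: 3503 g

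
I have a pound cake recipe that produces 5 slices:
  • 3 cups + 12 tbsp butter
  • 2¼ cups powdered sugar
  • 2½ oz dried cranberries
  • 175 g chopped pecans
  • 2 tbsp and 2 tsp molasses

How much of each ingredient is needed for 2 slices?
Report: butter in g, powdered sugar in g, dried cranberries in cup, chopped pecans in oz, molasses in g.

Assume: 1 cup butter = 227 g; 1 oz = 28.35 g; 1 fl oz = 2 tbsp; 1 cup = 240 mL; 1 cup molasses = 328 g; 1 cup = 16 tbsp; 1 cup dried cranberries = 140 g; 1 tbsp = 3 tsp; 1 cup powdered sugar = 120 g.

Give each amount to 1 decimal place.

butter: 340.5 g; powdered sugar: 108.0 g; dried cranberries: 0.2 cup; chopped pecans: 2.5 oz; molasses: 21.9 g

Scaling factor: 2/5 = 0.4.
butter: (3 cup + 12 tbsp = 3.75 cup) × 2/5 × 227 g/cup = 340.5 g
powdered sugar: 2.25 cup × 2/5 × 120 g/cup = 108.0 g
dried cranberries: 2.5 oz × 2/5 × 28.35 g/oz ÷ 140 g/cup ≈ 0.2 cup
chopped pecans: 175 g × 2/5 ÷ 28.35 g/oz ≈ 2.5 oz
molasses: (2 tbsp + 2 tsp = 8/3 tbsp) × 2/5 ÷ 16 tbsp/cup × 328 g/cup ≈ 21.9 g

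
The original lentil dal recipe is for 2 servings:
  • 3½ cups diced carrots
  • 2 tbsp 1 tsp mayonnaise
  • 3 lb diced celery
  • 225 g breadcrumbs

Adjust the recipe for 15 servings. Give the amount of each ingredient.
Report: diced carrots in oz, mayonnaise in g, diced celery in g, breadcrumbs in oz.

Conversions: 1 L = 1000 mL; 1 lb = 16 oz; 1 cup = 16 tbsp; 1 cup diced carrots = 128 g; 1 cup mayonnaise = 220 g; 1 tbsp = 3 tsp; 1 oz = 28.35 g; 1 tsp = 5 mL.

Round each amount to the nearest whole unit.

diced carrots: 119 oz; mayonnaise: 241 g; diced celery: 10206 g; breadcrumbs: 60 oz

Scaling factor: 15/2 = 7.5.
diced carrots: 3.5 cup × 15/2 × 128 g/cup ÷ 28.35 g/oz ≈ 119 oz
mayonnaise: (2 tbsp + 1 tsp = 7/3 tbsp) × 15/2 ÷ 16 tbsp/cup × 220 g/cup ≈ 241 g
diced celery: 3 lb × 15/2 × 16 oz/lb × 28.35 g/oz = 10206 g
breadcrumbs: 225 g × 15/2 ÷ 28.35 g/oz ≈ 60 oz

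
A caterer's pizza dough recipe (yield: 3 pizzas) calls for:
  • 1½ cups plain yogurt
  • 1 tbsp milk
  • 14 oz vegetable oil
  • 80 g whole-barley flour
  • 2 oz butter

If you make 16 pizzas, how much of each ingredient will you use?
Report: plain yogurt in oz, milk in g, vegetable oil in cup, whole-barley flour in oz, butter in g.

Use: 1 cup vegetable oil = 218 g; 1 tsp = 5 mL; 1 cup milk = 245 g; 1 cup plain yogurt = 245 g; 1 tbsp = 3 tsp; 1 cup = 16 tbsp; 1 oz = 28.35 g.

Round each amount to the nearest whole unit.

plain yogurt: 69 oz; milk: 82 g; vegetable oil: 10 cup; whole-barley flour: 15 oz; butter: 302 g

Scaling factor: 16/3.
plain yogurt: 1.5 cup × 16/3 × 245 g/cup ÷ 28.35 g/oz ≈ 69 oz
milk: 1 tbsp × 16/3 ÷ 16 tbsp/cup × 245 g/cup ≈ 82 g
vegetable oil: 14 oz × 16/3 × 28.35 g/oz ÷ 218 g/cup ≈ 10 cup
whole-barley flour: 80 g × 16/3 ÷ 28.35 g/oz ≈ 15 oz
butter: 2 oz × 16/3 × 28.35 g/oz ≈ 302 g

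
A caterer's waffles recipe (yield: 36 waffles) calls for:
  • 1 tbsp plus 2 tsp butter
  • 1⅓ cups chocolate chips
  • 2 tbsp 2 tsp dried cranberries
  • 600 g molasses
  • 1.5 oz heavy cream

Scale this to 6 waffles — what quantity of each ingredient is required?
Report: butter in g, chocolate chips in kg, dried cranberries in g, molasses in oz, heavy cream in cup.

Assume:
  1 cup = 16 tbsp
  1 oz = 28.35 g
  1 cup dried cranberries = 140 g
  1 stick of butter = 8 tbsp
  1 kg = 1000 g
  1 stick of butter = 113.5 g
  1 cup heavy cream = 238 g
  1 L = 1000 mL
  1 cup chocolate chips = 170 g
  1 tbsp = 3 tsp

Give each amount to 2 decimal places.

butter: 3.94 g; chocolate chips: 0.04 kg; dried cranberries: 3.89 g; molasses: 3.53 oz; heavy cream: 0.03 cup

Scaling factor: 6/36 = 1/6.
butter: (1 tbsp + 2 tsp = 5/3 tbsp) × 1/6 ÷ 8 tbsp/stick × 113.5 g/stick ≈ 3.94 g
chocolate chips: 4/3 cup × 1/6 × 170 g/cup ÷ 1000 g/kg ≈ 0.04 kg
dried cranberries: (2 tbsp + 2 tsp = 8/3 tbsp) × 1/6 ÷ 16 tbsp/cup × 140 g/cup ≈ 3.89 g
molasses: 600 g × 1/6 ÷ 28.35 g/oz ≈ 3.53 oz
heavy cream: 1.5 oz × 1/6 × 28.35 g/oz ÷ 238 g/cup ≈ 0.03 cup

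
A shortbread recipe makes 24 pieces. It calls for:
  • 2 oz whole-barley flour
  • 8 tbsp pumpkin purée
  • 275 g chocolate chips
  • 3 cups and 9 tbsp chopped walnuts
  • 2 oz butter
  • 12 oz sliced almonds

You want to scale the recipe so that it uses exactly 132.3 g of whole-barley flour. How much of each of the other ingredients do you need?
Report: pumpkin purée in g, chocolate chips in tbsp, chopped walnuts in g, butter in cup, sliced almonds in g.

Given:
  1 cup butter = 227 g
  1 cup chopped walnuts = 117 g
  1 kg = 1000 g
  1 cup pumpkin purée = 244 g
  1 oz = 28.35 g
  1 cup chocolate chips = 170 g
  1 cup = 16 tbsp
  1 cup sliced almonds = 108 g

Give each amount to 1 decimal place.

The original recipe has 56.7 g of whole-barley flour, so the scaling factor is 132.3 ÷ 56.7 = 7/3.
pumpkin purée: 8 tbsp × 7/3 ÷ 16 tbsp/cup × 244 g/cup ≈ 284.7 g
chocolate chips: 275 g × 7/3 ÷ 170 g/cup × 16 tbsp/cup ≈ 60.4 tbsp
chopped walnuts: (3 cup + 9 tbsp = 3.5625 cup) × 7/3 × 117 g/cup ≈ 972.6 g
butter: 2 oz × 7/3 × 28.35 g/oz ÷ 227 g/cup ≈ 0.6 cup
sliced almonds: 12 oz × 7/3 × 28.35 g/oz = 793.8 g

pumpkin purée: 284.7 g; chocolate chips: 60.4 tbsp; chopped walnuts: 972.6 g; butter: 0.6 cup; sliced almonds: 793.8 g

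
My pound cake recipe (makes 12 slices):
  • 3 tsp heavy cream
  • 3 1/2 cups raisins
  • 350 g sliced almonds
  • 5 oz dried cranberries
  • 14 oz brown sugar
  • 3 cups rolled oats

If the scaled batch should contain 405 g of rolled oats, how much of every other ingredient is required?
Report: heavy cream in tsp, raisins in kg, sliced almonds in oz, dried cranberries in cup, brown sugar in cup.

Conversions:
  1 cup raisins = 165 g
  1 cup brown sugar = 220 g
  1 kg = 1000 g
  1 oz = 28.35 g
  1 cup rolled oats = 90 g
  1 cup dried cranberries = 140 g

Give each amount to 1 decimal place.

heavy cream: 4.5 tsp; raisins: 0.9 kg; sliced almonds: 18.5 oz; dried cranberries: 1.5 cup; brown sugar: 2.7 cup

The original recipe has 270 g of rolled oats, so the scaling factor is 405 ÷ 270 = 3/2 = 1.5.
heavy cream: 3 tsp × 3/2 = 4.5 tsp
raisins: 3.5 cup × 3/2 × 165 g/cup ÷ 1000 g/kg ≈ 0.9 kg
sliced almonds: 350 g × 3/2 ÷ 28.35 g/oz ≈ 18.5 oz
dried cranberries: 5 oz × 3/2 × 28.35 g/oz ÷ 140 g/cup ≈ 1.5 cup
brown sugar: 14 oz × 3/2 × 28.35 g/oz ÷ 220 g/cup ≈ 2.7 cup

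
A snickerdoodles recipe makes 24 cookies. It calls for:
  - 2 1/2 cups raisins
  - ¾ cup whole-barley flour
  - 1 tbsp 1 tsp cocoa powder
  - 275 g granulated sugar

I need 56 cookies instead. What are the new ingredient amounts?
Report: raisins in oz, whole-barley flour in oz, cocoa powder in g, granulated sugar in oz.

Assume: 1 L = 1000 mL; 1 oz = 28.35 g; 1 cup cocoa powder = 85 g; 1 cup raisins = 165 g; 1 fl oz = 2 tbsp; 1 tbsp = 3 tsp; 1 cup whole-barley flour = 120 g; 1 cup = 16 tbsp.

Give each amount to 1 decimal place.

Scaling factor: 56/24 = 7/3.
raisins: 2.5 cup × 7/3 × 165 g/cup ÷ 28.35 g/oz ≈ 34.0 oz
whole-barley flour: 0.75 cup × 7/3 × 120 g/cup ÷ 28.35 g/oz ≈ 7.4 oz
cocoa powder: (1 tbsp + 1 tsp = 4/3 tbsp) × 7/3 ÷ 16 tbsp/cup × 85 g/cup ≈ 16.5 g
granulated sugar: 275 g × 7/3 ÷ 28.35 g/oz ≈ 22.6 oz

raisins: 34.0 oz; whole-barley flour: 7.4 oz; cocoa powder: 16.5 g; granulated sugar: 22.6 oz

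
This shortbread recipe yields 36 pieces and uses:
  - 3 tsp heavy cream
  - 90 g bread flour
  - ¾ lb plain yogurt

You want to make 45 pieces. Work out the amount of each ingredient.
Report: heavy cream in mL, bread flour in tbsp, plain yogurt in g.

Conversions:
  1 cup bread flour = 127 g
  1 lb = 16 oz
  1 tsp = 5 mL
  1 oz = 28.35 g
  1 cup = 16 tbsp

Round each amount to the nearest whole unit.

heavy cream: 19 mL; bread flour: 14 tbsp; plain yogurt: 425 g

Scaling factor: 45/36 = 5/4 = 1.25.
heavy cream: 3 tsp × 5/4 × 5 mL/tsp ≈ 19 mL
bread flour: 90 g × 5/4 ÷ 127 g/cup × 16 tbsp/cup ≈ 14 tbsp
plain yogurt: 0.75 lb × 5/4 × 16 oz/lb × 28.35 g/oz ≈ 425 g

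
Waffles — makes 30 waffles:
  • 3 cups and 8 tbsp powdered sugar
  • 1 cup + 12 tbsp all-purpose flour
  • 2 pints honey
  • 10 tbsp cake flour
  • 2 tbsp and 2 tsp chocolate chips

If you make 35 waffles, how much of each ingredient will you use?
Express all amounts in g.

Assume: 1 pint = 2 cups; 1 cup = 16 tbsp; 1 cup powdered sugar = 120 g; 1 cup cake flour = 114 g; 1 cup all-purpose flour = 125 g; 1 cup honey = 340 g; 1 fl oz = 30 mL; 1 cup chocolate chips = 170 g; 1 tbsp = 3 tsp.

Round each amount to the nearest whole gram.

powdered sugar: 490 g; all-purpose flour: 255 g; honey: 1587 g; cake flour: 83 g; chocolate chips: 33 g

Scaling factor: 35/30 = 7/6.
powdered sugar: (3 cup + 8 tbsp = 3.5 cup) × 7/6 × 120 g/cup = 490 g
all-purpose flour: (1 cup + 12 tbsp = 1.75 cup) × 7/6 × 125 g/cup ≈ 255 g
honey: 2 pint × 7/6 × 2 cup/pint × 340 g/cup ≈ 1587 g
cake flour: 10 tbsp × 7/6 ÷ 16 tbsp/cup × 114 g/cup ≈ 83 g
chocolate chips: (2 tbsp + 2 tsp = 8/3 tbsp) × 7/6 ÷ 16 tbsp/cup × 170 g/cup ≈ 33 g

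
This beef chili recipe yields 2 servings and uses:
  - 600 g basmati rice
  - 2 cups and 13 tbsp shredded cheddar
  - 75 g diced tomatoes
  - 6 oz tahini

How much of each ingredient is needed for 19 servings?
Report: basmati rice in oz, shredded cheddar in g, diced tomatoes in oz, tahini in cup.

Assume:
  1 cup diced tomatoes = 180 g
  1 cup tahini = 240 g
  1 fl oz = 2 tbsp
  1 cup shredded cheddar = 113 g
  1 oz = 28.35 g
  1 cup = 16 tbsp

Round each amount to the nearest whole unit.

basmati rice: 201 oz; shredded cheddar: 3019 g; diced tomatoes: 25 oz; tahini: 7 cup

Scaling factor: 19/2 = 9.5.
basmati rice: 600 g × 19/2 ÷ 28.35 g/oz ≈ 201 oz
shredded cheddar: (2 cup + 13 tbsp = 2.8125 cup) × 19/2 × 113 g/cup ≈ 3019 g
diced tomatoes: 75 g × 19/2 ÷ 28.35 g/oz ≈ 25 oz
tahini: 6 oz × 19/2 × 28.35 g/oz ÷ 240 g/cup ≈ 7 cup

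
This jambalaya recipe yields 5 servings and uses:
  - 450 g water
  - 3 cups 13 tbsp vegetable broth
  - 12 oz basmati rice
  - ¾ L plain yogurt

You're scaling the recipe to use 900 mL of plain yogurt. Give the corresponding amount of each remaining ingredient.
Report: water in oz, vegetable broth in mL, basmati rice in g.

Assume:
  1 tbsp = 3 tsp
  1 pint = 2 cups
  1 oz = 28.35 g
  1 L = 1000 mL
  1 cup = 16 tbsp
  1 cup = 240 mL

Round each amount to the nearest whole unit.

water: 19 oz; vegetable broth: 1098 mL; basmati rice: 408 g

The original recipe has 750 mL of plain yogurt, so the scaling factor is 900 ÷ 750 = 6/5 = 1.2.
water: 450 g × 6/5 ÷ 28.35 g/oz ≈ 19 oz
vegetable broth: (3 cup + 13 tbsp = 3.8125 cup) × 6/5 × 240 mL/cup = 1098 mL
basmati rice: 12 oz × 6/5 × 28.35 g/oz ≈ 408 g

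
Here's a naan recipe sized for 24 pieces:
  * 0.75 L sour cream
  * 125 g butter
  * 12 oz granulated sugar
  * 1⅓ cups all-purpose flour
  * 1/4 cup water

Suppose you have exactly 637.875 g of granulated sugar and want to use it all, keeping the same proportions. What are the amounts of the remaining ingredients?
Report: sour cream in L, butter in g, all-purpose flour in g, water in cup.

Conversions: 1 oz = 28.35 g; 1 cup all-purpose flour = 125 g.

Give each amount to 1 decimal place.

The original recipe has 340.2 g of granulated sugar, so the scaling factor is 637.875 ÷ 340.2 = 15/8 = 1.875.
sour cream: 0.75 L × 15/8 ≈ 1.4 L
butter: 125 g × 15/8 ≈ 234.4 g
all-purpose flour: 4/3 cup × 15/8 × 125 g/cup = 312.5 g
water: 0.25 cup × 15/8 ≈ 0.5 cup

sour cream: 1.4 L; butter: 234.4 g; all-purpose flour: 312.5 g; water: 0.5 cup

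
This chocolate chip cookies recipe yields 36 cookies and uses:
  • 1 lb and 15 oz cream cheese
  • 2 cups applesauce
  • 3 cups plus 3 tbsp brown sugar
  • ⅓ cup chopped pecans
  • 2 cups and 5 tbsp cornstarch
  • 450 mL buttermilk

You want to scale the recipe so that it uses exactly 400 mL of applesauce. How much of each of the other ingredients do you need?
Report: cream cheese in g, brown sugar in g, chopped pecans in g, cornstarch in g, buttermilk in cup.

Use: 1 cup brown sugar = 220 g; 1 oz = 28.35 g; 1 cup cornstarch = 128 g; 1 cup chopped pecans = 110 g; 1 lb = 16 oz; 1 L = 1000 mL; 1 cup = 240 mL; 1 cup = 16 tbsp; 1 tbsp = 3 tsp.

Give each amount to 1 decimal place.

cream cheese: 732.4 g; brown sugar: 584.4 g; chopped pecans: 30.6 g; cornstarch: 246.7 g; buttermilk: 1.6 cup

The original recipe has 480 mL of applesauce, so the scaling factor is 400 ÷ 480 = 5/6.
cream cheese: (1 lb + 15 oz = 1.9375 lb) × 5/6 × 16 oz/lb × 28.35 g/oz ≈ 732.4 g
brown sugar: (3 cup + 3 tbsp = 3.1875 cup) × 5/6 × 220 g/cup ≈ 584.4 g
chopped pecans: 1/3 cup × 5/6 × 110 g/cup ≈ 30.6 g
cornstarch: (2 cup + 5 tbsp = 2.3125 cup) × 5/6 × 128 g/cup ≈ 246.7 g
buttermilk: 450 mL × 5/6 ÷ 240 mL/cup ≈ 1.6 cup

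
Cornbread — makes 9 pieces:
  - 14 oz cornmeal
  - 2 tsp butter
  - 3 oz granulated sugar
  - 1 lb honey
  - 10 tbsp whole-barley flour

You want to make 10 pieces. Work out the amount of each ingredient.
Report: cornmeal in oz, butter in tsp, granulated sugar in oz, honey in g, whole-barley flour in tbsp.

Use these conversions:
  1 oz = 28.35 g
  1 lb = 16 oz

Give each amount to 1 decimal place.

Scaling factor: 10/9.
cornmeal: 14 oz × 10/9 ≈ 15.6 oz
butter: 2 tsp × 10/9 ≈ 2.2 tsp
granulated sugar: 3 oz × 10/9 ≈ 3.3 oz
honey: 1 lb × 10/9 × 16 oz/lb × 28.35 g/oz = 504.0 g
whole-barley flour: 10 tbsp × 10/9 ≈ 11.1 tbsp

cornmeal: 15.6 oz; butter: 2.2 tsp; granulated sugar: 3.3 oz; honey: 504.0 g; whole-barley flour: 11.1 tbsp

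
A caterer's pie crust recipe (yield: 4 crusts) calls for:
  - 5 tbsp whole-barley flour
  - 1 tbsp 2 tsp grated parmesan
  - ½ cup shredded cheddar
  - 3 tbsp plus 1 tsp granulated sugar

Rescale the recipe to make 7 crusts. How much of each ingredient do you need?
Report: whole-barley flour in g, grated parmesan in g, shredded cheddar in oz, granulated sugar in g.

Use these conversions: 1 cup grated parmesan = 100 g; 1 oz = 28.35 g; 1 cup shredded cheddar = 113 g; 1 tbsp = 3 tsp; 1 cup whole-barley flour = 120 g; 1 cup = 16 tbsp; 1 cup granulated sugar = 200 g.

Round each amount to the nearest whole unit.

whole-barley flour: 66 g; grated parmesan: 18 g; shredded cheddar: 3 oz; granulated sugar: 73 g

Scaling factor: 7/4 = 1.75.
whole-barley flour: 5 tbsp × 7/4 ÷ 16 tbsp/cup × 120 g/cup ≈ 66 g
grated parmesan: (1 tbsp + 2 tsp = 5/3 tbsp) × 7/4 ÷ 16 tbsp/cup × 100 g/cup ≈ 18 g
shredded cheddar: 0.5 cup × 7/4 × 113 g/cup ÷ 28.35 g/oz ≈ 3 oz
granulated sugar: (3 tbsp + 1 tsp = 10/3 tbsp) × 7/4 ÷ 16 tbsp/cup × 200 g/cup ≈ 73 g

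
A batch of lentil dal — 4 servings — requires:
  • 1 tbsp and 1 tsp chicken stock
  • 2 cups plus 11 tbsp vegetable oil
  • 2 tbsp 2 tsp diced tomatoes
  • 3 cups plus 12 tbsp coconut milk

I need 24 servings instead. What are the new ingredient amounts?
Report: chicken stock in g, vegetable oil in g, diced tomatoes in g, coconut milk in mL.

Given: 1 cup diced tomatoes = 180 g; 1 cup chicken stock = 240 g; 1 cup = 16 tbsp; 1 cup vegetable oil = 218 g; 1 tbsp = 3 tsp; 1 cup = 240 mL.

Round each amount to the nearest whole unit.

Scaling factor: 24/4 = 6.
chicken stock: (1 tbsp + 1 tsp = 4/3 tbsp) × 6 ÷ 16 tbsp/cup × 240 g/cup = 120 g
vegetable oil: (2 cup + 11 tbsp = 2.6875 cup) × 6 × 218 g/cup ≈ 3515 g
diced tomatoes: (2 tbsp + 2 tsp = 8/3 tbsp) × 6 ÷ 16 tbsp/cup × 180 g/cup = 180 g
coconut milk: (3 cup + 12 tbsp = 3.75 cup) × 6 × 240 mL/cup = 5400 mL

chicken stock: 120 g; vegetable oil: 3515 g; diced tomatoes: 180 g; coconut milk: 5400 mL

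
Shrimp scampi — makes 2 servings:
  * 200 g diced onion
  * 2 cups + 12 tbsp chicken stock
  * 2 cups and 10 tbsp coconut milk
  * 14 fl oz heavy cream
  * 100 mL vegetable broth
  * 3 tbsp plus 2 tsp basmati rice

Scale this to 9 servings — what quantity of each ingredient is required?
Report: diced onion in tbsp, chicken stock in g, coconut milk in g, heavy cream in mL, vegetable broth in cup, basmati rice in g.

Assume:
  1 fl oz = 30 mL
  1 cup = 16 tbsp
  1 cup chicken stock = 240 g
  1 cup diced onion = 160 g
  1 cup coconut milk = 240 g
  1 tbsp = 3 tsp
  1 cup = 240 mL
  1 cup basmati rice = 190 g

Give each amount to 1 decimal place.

Scaling factor: 9/2 = 4.5.
diced onion: 200 g × 9/2 ÷ 160 g/cup × 16 tbsp/cup = 90.0 tbsp
chicken stock: (2 cup + 12 tbsp = 2.75 cup) × 9/2 × 240 g/cup = 2970.0 g
coconut milk: (2 cup + 10 tbsp = 2.625 cup) × 9/2 × 240 g/cup = 2835.0 g
heavy cream: 14 fl oz × 9/2 × 30 mL/fl oz = 1890.0 mL
vegetable broth: 100 mL × 9/2 ÷ 240 mL/cup ≈ 1.9 cup
basmati rice: (3 tbsp + 2 tsp = 11/3 tbsp) × 9/2 ÷ 16 tbsp/cup × 190 g/cup ≈ 195.9 g

diced onion: 90.0 tbsp; chicken stock: 2970.0 g; coconut milk: 2835.0 g; heavy cream: 1890.0 mL; vegetable broth: 1.9 cup; basmati rice: 195.9 g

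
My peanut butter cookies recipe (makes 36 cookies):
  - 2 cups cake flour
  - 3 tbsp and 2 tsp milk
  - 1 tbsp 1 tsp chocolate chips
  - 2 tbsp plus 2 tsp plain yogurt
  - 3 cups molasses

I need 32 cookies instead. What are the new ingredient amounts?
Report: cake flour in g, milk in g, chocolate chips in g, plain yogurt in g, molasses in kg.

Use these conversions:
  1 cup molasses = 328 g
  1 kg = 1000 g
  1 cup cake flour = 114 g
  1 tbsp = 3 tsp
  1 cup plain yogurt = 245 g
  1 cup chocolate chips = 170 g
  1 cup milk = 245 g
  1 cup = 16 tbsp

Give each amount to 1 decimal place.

Scaling factor: 32/36 = 8/9.
cake flour: 2 cup × 8/9 × 114 g/cup ≈ 202.7 g
milk: (3 tbsp + 2 tsp = 11/3 tbsp) × 8/9 ÷ 16 tbsp/cup × 245 g/cup ≈ 49.9 g
chocolate chips: (1 tbsp + 1 tsp = 4/3 tbsp) × 8/9 ÷ 16 tbsp/cup × 170 g/cup ≈ 12.6 g
plain yogurt: (2 tbsp + 2 tsp = 8/3 tbsp) × 8/9 ÷ 16 tbsp/cup × 245 g/cup ≈ 36.3 g
molasses: 3 cup × 8/9 × 328 g/cup ÷ 1000 g/kg ≈ 0.9 kg

cake flour: 202.7 g; milk: 49.9 g; chocolate chips: 12.6 g; plain yogurt: 36.3 g; molasses: 0.9 kg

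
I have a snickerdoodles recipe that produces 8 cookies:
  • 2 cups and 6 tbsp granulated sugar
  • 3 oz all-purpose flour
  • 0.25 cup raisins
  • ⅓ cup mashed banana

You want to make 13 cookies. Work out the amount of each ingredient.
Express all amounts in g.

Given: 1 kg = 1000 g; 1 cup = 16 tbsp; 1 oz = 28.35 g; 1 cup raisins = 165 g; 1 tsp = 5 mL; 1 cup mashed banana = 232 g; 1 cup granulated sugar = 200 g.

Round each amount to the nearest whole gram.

granulated sugar: 772 g; all-purpose flour: 138 g; raisins: 67 g; mashed banana: 126 g

Scaling factor: 13/8 = 1.625.
granulated sugar: (2 cup + 6 tbsp = 2.375 cup) × 13/8 × 200 g/cup ≈ 772 g
all-purpose flour: 3 oz × 13/8 × 28.35 g/oz ≈ 138 g
raisins: 0.25 cup × 13/8 × 165 g/cup ≈ 67 g
mashed banana: 1/3 cup × 13/8 × 232 g/cup ≈ 126 g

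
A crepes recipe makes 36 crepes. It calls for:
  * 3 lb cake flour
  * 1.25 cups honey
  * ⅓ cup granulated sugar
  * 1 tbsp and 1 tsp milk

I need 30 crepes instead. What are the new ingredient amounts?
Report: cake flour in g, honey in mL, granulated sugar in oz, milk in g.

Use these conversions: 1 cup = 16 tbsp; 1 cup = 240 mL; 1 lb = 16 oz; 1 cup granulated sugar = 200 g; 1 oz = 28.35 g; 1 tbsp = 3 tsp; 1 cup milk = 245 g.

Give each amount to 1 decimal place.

cake flour: 1134.0 g; honey: 250.0 mL; granulated sugar: 2.0 oz; milk: 17.0 g

Scaling factor: 30/36 = 5/6.
cake flour: 3 lb × 5/6 × 16 oz/lb × 28.35 g/oz = 1134.0 g
honey: 1.25 cup × 5/6 × 240 mL/cup = 250.0 mL
granulated sugar: 1/3 cup × 5/6 × 200 g/cup ÷ 28.35 g/oz ≈ 2.0 oz
milk: (1 tbsp + 1 tsp = 4/3 tbsp) × 5/6 ÷ 16 tbsp/cup × 245 g/cup ≈ 17.0 g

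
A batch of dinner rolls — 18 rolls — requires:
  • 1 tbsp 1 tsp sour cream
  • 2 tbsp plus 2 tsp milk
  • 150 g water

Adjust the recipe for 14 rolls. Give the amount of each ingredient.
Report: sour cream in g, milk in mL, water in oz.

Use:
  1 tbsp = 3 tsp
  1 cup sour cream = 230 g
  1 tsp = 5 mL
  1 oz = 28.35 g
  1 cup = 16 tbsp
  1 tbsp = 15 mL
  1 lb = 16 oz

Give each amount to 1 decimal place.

Scaling factor: 14/18 = 7/9.
sour cream: (1 tbsp + 1 tsp = 4/3 tbsp) × 7/9 ÷ 16 tbsp/cup × 230 g/cup ≈ 14.9 g
milk: (2 tbsp + 2 tsp = 8/3 tbsp) × 7/9 × 15 mL/tbsp ≈ 31.1 mL
water: 150 g × 7/9 ÷ 28.35 g/oz ≈ 4.1 oz

sour cream: 14.9 g; milk: 31.1 mL; water: 4.1 oz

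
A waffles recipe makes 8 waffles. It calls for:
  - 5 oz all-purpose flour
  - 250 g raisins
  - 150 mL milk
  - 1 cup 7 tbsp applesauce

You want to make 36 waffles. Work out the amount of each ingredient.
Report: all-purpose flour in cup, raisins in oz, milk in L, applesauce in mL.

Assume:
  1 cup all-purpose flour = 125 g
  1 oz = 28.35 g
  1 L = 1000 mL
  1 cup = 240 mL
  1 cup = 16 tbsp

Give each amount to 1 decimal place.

all-purpose flour: 5.1 cup; raisins: 39.7 oz; milk: 0.7 L; applesauce: 1552.5 mL

Scaling factor: 36/8 = 9/2 = 4.5.
all-purpose flour: 5 oz × 9/2 × 28.35 g/oz ÷ 125 g/cup ≈ 5.1 cup
raisins: 250 g × 9/2 ÷ 28.35 g/oz ≈ 39.7 oz
milk: 150 mL × 9/2 ÷ 1000 mL/L ≈ 0.7 L
applesauce: (1 cup + 7 tbsp = 1.4375 cup) × 9/2 × 240 mL/cup = 1552.5 mL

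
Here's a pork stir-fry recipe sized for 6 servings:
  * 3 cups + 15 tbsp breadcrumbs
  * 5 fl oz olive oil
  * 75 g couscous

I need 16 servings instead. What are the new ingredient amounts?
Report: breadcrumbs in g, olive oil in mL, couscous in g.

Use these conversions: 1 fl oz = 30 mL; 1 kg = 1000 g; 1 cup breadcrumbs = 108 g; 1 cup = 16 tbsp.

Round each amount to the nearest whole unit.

Scaling factor: 16/6 = 8/3.
breadcrumbs: (3 cup + 15 tbsp = 3.9375 cup) × 8/3 × 108 g/cup = 1134 g
olive oil: 5 fl oz × 8/3 × 30 mL/fl oz = 400 mL
couscous: 75 g × 8/3 = 200 g

breadcrumbs: 1134 g; olive oil: 400 mL; couscous: 200 g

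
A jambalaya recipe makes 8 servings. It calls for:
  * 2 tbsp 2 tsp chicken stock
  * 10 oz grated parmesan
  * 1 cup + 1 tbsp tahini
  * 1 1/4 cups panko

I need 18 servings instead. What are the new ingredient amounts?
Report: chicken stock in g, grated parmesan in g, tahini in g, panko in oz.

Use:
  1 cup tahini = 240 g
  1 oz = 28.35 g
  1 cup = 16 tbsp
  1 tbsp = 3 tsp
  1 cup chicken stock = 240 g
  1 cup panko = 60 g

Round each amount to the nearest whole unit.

chicken stock: 90 g; grated parmesan: 638 g; tahini: 574 g; panko: 6 oz

Scaling factor: 18/8 = 9/4 = 2.25.
chicken stock: (2 tbsp + 2 tsp = 8/3 tbsp) × 9/4 ÷ 16 tbsp/cup × 240 g/cup = 90 g
grated parmesan: 10 oz × 9/4 × 28.35 g/oz ≈ 638 g
tahini: (1 cup + 1 tbsp = 1.0625 cup) × 9/4 × 240 g/cup ≈ 574 g
panko: 1.25 cup × 9/4 × 60 g/cup ÷ 28.35 g/oz ≈ 6 oz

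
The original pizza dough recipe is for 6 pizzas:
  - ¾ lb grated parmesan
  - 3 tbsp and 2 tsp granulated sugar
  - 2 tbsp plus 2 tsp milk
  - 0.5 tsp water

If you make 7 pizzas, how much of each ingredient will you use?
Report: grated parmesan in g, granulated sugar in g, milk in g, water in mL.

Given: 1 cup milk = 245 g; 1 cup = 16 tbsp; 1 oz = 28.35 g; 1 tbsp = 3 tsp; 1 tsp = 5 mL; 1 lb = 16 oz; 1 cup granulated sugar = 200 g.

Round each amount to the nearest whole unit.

grated parmesan: 397 g; granulated sugar: 53 g; milk: 48 g; water: 3 mL

Scaling factor: 7/6.
grated parmesan: 0.75 lb × 7/6 × 16 oz/lb × 28.35 g/oz ≈ 397 g
granulated sugar: (3 tbsp + 2 tsp = 11/3 tbsp) × 7/6 ÷ 16 tbsp/cup × 200 g/cup ≈ 53 g
milk: (2 tbsp + 2 tsp = 8/3 tbsp) × 7/6 ÷ 16 tbsp/cup × 245 g/cup ≈ 48 g
water: 0.5 tsp × 7/6 × 5 mL/tsp ≈ 3 mL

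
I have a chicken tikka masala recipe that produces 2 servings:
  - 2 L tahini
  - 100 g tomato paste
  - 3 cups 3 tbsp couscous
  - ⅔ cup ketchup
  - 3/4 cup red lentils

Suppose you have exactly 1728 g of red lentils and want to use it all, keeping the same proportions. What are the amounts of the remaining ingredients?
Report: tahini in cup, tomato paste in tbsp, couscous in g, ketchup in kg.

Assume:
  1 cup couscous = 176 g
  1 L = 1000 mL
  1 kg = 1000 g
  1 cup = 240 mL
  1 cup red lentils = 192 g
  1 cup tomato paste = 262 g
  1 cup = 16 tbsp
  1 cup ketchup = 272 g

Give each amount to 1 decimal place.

tahini: 100.0 cup; tomato paste: 73.3 tbsp; couscous: 6732.0 g; ketchup: 2.2 kg

The original recipe has 144 g of red lentils, so the scaling factor is 1728 ÷ 144 = 12.
tahini: 2 L × 12 × 1000 mL/L ÷ 240 mL/cup = 100.0 cup
tomato paste: 100 g × 12 ÷ 262 g/cup × 16 tbsp/cup ≈ 73.3 tbsp
couscous: (3 cup + 3 tbsp = 3.1875 cup) × 12 × 176 g/cup = 6732.0 g
ketchup: 2/3 cup × 12 × 272 g/cup ÷ 1000 g/kg ≈ 2.2 kg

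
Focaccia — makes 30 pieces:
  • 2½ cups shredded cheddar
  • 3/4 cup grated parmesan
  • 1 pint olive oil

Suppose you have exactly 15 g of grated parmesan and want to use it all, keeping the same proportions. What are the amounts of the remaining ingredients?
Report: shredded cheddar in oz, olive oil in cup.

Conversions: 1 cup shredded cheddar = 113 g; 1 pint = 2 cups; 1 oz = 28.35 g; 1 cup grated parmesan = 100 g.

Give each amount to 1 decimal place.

The original recipe has 75 g of grated parmesan, so the scaling factor is 15 ÷ 75 = 1/5 = 0.2.
shredded cheddar: 2.5 cup × 1/5 × 113 g/cup ÷ 28.35 g/oz ≈ 2.0 oz
olive oil: 1 pint × 1/5 × 2 cup/pint = 0.4 cup

shredded cheddar: 2.0 oz; olive oil: 0.4 cup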